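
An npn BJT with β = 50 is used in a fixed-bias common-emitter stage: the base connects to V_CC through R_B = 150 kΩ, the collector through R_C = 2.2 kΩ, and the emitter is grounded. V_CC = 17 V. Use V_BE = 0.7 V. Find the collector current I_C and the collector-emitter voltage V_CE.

Base loop: V_CC = I_B·R_B + V_BE, so I_B = (17 − 0.7)/150 kΩ = 0.109 mA.
In the active region I_C = β·I_B = 50 × 0.109 = 5.43 mA.
Collector loop: V_CE = V_CC − I_C·R_C = 17 − 5.43×2.2 = 5.05 V.
Since V_CE = 5.05 V > V_CE(sat) ≈ 0.2 V, the transistor is in the active region as assumed.

I_C ≈ 5.4 mA, V_CE ≈ 5 V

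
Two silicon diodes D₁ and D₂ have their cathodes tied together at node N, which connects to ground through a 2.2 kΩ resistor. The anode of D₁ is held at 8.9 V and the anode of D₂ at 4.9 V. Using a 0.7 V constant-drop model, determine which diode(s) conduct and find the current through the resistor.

Only D₁ conducts; I_R ≈ 3.7 mA

Assume both conduct. Then node N would need to be at both 8.9−0.7 = 8.2 V and 4.9−0.7 = 4.2 V, which is impossible.
Assume only D₁ conducts: V_N = 8.9 − 0.7 = 8.2 V, so I_R = 8.2/2.2 = 3.73 mA.
Check D₂: its anode-to-cathode voltage is 4.9 − 8.2 = -3.3 V < 0.7 V, so it is off. The assumption is consistent.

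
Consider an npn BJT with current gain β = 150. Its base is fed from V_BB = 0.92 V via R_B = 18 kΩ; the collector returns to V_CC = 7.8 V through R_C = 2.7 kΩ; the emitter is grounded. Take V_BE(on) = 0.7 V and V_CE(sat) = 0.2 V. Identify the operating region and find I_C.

active; I_C ≈ 1.8 mA

Assume active. Base-emitter loop: I_B = (V_BB − V_BE)/R_B = (0.92 − 0.7)/18 = 0.0122 mA.
I_C = β·I_B = 150×0.0122 = 1.83 mA.
V_CE = V_CC − I_C·R_C = 7.8 − 1.83×2.7 = 2.85 V > V_CE(sat), so the active-region assumption holds.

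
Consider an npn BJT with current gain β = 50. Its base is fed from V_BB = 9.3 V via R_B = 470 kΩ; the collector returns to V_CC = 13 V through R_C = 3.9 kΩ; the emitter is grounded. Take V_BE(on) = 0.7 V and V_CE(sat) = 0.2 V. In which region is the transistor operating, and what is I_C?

active; I_C ≈ 0.91 mA

Assume active. Base-emitter loop: I_B = (V_BB − V_BE)/R_B = (9.3 − 0.7)/470 = 0.0183 mA.
I_C = β·I_B = 50×0.0183 = 0.915 mA.
V_CE = V_CC − I_C·R_C = 13 − 0.915×3.9 = 9.43 V > V_CE(sat), so the active-region assumption holds.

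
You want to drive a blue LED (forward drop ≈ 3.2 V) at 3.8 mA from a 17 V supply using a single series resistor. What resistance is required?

R ≈ 3.6 kΩ

The resistor drops V_S − V_D = 17 − 3.2 = 13.8 V at 3.8 mA.
R = 13.8 V / 3.8 mA = 3.63 kΩ.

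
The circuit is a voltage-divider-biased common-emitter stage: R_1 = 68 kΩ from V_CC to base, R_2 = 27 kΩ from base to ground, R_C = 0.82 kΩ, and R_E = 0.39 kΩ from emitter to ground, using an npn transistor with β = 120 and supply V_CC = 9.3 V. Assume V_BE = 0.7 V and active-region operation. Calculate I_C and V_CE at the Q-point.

I_C ≈ 3.5 mA, V_CE ≈ 5 V

Thevenize the base divider: V_Th = V_CC·R_2/(R_1+R_2) = 9.3×27/95 = 2.64 V, R_Th = R_1‖R_2 = 19.3 kΩ.
Base-emitter loop: V_Th = I_B·R_Th + V_BE + (β+1)I_B·R_E, so I_B = (2.64 − 0.7) / (19.3 + 121×0.39) = 0.0292 mA.
I_C = β·I_B = 120×0.0292 = 3.51 mA, and I_E = (β+1)I_B = 3.53 mA.
V_CE = V_CC − I_C·R_C − I_E·R_E = 9.3 − 3.51×0.82 − 3.53×0.39 = 5.05 V.
V_CE = 5.05 V > 0.2 V confirms active-region operation.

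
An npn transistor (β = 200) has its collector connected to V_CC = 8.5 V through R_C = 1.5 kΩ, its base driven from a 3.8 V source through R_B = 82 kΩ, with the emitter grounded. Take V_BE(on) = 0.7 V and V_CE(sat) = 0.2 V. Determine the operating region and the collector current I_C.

Assume active: I_B = (3.8 − 0.7)/82 = 0.0378 mA, giving I_C = β·I_B = 7.56 mA.
But then V_CE = 8.5 − 7.56×1.5 = -2.84 V < V_CE(sat) = 0.2 V — impossible in the active region.
So the transistor is saturated. With V_CE = 0.2 V, I_C = (V_CC − 0.2)/R_C = 8.3/1.5 = 5.53 mA.
Check: β·I_B = 7.56 mA > I_C = 5.53 mA, confirming saturation.

saturation; I_C ≈ 5.5 mA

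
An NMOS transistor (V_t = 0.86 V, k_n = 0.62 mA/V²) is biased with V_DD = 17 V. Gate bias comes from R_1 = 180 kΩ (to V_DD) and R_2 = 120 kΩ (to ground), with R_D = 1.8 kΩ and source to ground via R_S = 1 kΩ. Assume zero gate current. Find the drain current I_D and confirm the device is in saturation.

V_G = V_DD·R_2/(R_1+R_2) = 17×120/300 = 6.8 V.
Assume saturation: I_D = (k_n/2)(V_GS − V_t)² with V_GS = V_G − I_D·R_S = 6.8 − 1·I_D.
Substituting gives 0.31·I_D² − 4.68·I_D + 10.9 = 0, with roots I_D = 2.89 or 12.2 mA.
The root I_D = 12.2 mA gives V_GS = -5.42 V ≤ V_t, so take I_D = 2.89 mA.
Then V_GS = 3.91 V and V_DS = V_DD − I_D(R_D+R_S) = 17 − 2.89×2.8 = 8.91 V.
Saturation requires V_DS ≥ V_GS − V_t = 3.05 V; 8.91 ≥ 3.05 ✓.

I_D ≈ 2.9 mA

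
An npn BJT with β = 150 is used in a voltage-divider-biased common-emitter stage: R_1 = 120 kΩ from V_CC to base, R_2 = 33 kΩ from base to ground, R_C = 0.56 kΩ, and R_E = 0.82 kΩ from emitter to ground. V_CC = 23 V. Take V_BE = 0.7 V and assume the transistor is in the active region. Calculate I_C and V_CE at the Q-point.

I_C ≈ 4.3 mA, V_CE ≈ 17 V

Thevenize the base divider: V_Th = V_CC·R_2/(R_1+R_2) = 23×33/153 = 4.96 V, R_Th = R_1‖R_2 = 25.9 kΩ.
Base-emitter loop: V_Th = I_B·R_Th + V_BE + (β+1)I_B·R_E, so I_B = (4.96 − 0.7) / (25.9 + 151×0.82) = 0.0285 mA.
I_C = β·I_B = 150×0.0285 = 4.27 mA, and I_E = (β+1)I_B = 4.3 mA.
V_CE = V_CC − I_C·R_C − I_E·R_E = 23 − 4.27×0.56 − 4.3×0.82 = 17.1 V.
V_CE = 17.1 V > 0.2 V confirms active-region operation.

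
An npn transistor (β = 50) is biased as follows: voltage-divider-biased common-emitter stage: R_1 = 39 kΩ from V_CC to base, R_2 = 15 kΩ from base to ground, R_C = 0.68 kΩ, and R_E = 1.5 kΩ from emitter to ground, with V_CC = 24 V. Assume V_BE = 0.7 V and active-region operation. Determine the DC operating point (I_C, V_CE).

I_C ≈ 3.4 mA, V_CE ≈ 16 V

Thevenize the base divider: V_Th = V_CC·R_2/(R_1+R_2) = 24×15/54 = 6.67 V, R_Th = R_1‖R_2 = 10.8 kΩ.
Base-emitter loop: V_Th = I_B·R_Th + V_BE + (β+1)I_B·R_E, so I_B = (6.67 − 0.7) / (10.8 + 51×1.5) = 0.0683 mA.
I_C = β·I_B = 50×0.0683 = 3.42 mA, and I_E = (β+1)I_B = 3.48 mA.
V_CE = V_CC − I_C·R_C − I_E·R_E = 24 − 3.42×0.68 − 3.48×1.5 = 16.5 V.
V_CE = 16.5 V > 0.2 V confirms active-region operation.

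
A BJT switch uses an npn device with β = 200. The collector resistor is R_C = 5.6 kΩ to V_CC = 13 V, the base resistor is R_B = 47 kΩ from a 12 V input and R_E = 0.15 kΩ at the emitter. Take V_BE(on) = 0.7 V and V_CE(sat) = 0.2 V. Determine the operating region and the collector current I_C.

saturation; I_C ≈ 2.2 mA

Assume active: I_B = (12 − 0.7)/(47 + 201×0.15) = 0.146 mA, I_C = β·I_B = 29.3 mA.
Then V_CE = 13 − 29.3×5.6 − 29.4×0.15 = -155 V < 0.2 V — the active assumption fails.
Re-solve with V_CE = 0.2 V. KCL at the emitter: V_E/R_E = (V_BB−0.7−V_E)/R_B + (V_CC−0.2−V_E)/R_C, giving V_E = 0.368 V.
I_C = (V_CC − 0.2 − V_E)/R_C = (12.8 − 0.368)/5.6 = 2.22 mA.
Check: I_B = (11.3 − 0.368)/47 = 0.233 mA, and β·I_B = 46.5 mA > I_C, confirming saturation.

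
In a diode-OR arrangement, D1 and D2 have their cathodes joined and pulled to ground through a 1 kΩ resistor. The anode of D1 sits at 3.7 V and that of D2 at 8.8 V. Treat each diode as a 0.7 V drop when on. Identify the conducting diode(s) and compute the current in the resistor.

Only D2 conducts; I_R ≈ 8.1 mA

Assume both conduct. Then node N would need to be at both 3.7−0.7 = 3 V and 8.8−0.7 = 8.1 V, which is impossible.
Assume only D2 conducts: V_N = 8.8 − 0.7 = 8.1 V, so I_R = 8.1/1 = 8.1 mA.
Check D1: its anode-to-cathode voltage is 3.7 − 8.1 = -4.4 V < 0.7 V, so it is off. The assumption is consistent.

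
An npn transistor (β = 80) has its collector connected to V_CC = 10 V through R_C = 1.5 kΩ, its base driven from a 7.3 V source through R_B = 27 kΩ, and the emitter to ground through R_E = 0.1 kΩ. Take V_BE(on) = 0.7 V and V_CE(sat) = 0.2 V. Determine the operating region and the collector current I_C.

Assume active: I_B = (7.3 − 0.7)/(27 + 81×0.1) = 0.188 mA, I_C = β·I_B = 15 mA.
Then V_CE = 10 − 15×1.5 − 15.2×0.1 = -14.1 V < 0.2 V — the active assumption fails.
Re-solve with V_CE = 0.2 V. KCL at the emitter: V_E/R_E = (V_BB−0.7−V_E)/R_B + (V_CC−0.2−V_E)/R_C, giving V_E = 0.633 V.
I_C = (V_CC − 0.2 − V_E)/R_C = (9.8 − 0.633)/1.5 = 6.11 mA.
Check: I_B = (6.6 − 0.633)/27 = 0.221 mA, and β·I_B = 17.7 mA > I_C, confirming saturation.

saturation; I_C ≈ 6.1 mA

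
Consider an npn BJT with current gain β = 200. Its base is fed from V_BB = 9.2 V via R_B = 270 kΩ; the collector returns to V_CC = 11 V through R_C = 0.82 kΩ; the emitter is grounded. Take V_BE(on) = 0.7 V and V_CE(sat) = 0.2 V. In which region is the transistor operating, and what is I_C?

active; I_C ≈ 6.3 mA

Assume active. Base-emitter loop: I_B = (V_BB − V_BE)/R_B = (9.2 − 0.7)/270 = 0.0315 mA.
I_C = β·I_B = 200×0.0315 = 6.3 mA.
V_CE = V_CC − I_C·R_C = 11 − 6.3×0.82 = 5.84 V > V_CE(sat), so the active-region assumption holds.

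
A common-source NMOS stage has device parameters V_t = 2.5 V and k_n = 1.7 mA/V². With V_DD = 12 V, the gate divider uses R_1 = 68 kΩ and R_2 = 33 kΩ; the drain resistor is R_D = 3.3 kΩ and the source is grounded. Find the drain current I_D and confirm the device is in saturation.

V_G = V_DD·R_2/(R_1+R_2) = 12×33/101 = 3.92 V. With the source grounded, V_GS = V_G = 3.92 V.
Assume saturation: I_D = (k_n/2)(V_GS − V_t)² = (1.7/2)×(3.92 − 2.5)² = 0.85×1.42² = 1.72 mA.
V_DS = V_DD − I_D·R_D = 12 − 1.72×3.3 = 6.34 V.
Saturation requires V_DS ≥ V_GS − V_t = 1.42 V; 6.34 ≥ 1.42 ✓.

I_D ≈ 1.7 mA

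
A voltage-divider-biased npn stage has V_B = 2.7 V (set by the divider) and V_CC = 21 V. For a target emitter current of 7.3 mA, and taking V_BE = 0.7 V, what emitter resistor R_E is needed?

R_E ≈ 0.27 kΩ

V_E = V_B − V_BE = 2.7 − 0.7 = 2 V.
R_E = V_E / I_E = 2 / 7.3 = 0.274 kΩ.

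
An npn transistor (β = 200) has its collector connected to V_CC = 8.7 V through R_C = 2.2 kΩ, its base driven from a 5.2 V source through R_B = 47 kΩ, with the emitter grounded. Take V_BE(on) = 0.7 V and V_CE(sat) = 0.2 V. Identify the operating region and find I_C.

saturation; I_C ≈ 3.9 mA

Assume active: I_B = (5.2 − 0.7)/47 = 0.0957 mA, giving I_C = β·I_B = 19.1 mA.
But then V_CE = 8.7 − 19.1×2.2 = -33.4 V < V_CE(sat) = 0.2 V — impossible in the active region.
So the transistor is saturated. With V_CE = 0.2 V, I_C = (V_CC − 0.2)/R_C = 8.5/2.2 = 3.86 mA.
Check: β·I_B = 19.1 mA > I_C = 3.86 mA, confirming saturation.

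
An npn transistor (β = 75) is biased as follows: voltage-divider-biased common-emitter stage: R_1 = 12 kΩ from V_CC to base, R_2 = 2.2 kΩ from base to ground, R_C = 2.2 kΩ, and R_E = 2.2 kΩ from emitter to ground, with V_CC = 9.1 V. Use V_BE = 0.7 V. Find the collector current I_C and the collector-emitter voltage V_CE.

I_C ≈ 0.31 mA, V_CE ≈ 7.7 V

Thevenize the base divider: V_Th = V_CC·R_2/(R_1+R_2) = 9.1×2.2/14.2 = 1.41 V, R_Th = R_1‖R_2 = 1.86 kΩ.
Base-emitter loop: V_Th = I_B·R_Th + V_BE + (β+1)I_B·R_E, so I_B = (1.41 − 0.7) / (1.86 + 76×2.2) = 0.0042 mA.
I_C = β·I_B = 75×0.0042 = 0.315 mA, and I_E = (β+1)I_B = 0.319 mA.
V_CE = V_CC − I_C·R_C − I_E·R_E = 9.1 − 0.315×2.2 − 0.319×2.2 = 7.71 V.
V_CE = 7.71 V > 0.2 V confirms active-region operation.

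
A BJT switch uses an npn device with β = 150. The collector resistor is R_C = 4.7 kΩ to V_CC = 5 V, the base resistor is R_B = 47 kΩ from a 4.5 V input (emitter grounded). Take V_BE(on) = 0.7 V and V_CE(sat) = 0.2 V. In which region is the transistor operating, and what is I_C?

saturation; I_C ≈ 1 mA

Assume active: I_B = (4.5 − 0.7)/47 = 0.0809 mA, giving I_C = β·I_B = 12.1 mA.
But then V_CE = 5 − 12.1×4.7 = -52 V < V_CE(sat) = 0.2 V — impossible in the active region.
So the transistor is saturated. With V_CE = 0.2 V, I_C = (V_CC − 0.2)/R_C = 4.8/4.7 = 1.02 mA.
Check: β·I_B = 12.1 mA > I_C = 1.02 mA, confirming saturation.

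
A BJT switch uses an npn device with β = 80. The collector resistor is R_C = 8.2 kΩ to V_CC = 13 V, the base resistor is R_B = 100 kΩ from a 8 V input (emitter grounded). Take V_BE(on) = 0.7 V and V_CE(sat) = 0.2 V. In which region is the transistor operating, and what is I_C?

saturation; I_C ≈ 1.6 mA

Assume active: I_B = (8 − 0.7)/100 = 0.073 mA, giving I_C = β·I_B = 5.84 mA.
But then V_CE = 13 − 5.84×8.2 = -34.9 V < V_CE(sat) = 0.2 V — impossible in the active region.
So the transistor is saturated. With V_CE = 0.2 V, I_C = (V_CC − 0.2)/R_C = 12.8/8.2 = 1.56 mA.
Check: β·I_B = 5.84 mA > I_C = 1.56 mA, confirming saturation.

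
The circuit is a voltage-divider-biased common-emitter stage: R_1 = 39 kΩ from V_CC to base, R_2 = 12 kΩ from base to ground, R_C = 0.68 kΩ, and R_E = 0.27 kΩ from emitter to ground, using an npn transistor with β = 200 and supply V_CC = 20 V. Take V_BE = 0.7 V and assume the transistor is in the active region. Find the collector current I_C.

I_C ≈ 13 mA

Thevenize the base divider: V_Th = V_CC·R_2/(R_1+R_2) = 20×12/51 = 4.71 V, R_Th = R_1‖R_2 = 9.18 kΩ.
Base-emitter loop: V_Th = I_B·R_Th + V_BE + (β+1)I_B·R_E, so I_B = (4.71 − 0.7) / (9.18 + 201×0.27) = 0.0631 mA.
I_C = β·I_B = 200×0.0631 = 12.6 mA, and I_E = (β+1)I_B = 12.7 mA.
V_CE = V_CC − I_C·R_C − I_E·R_E = 20 − 12.6×0.68 − 12.7×0.27 = 7.99 V.
V_CE = 7.99 V > 0.2 V confirms active-region operation.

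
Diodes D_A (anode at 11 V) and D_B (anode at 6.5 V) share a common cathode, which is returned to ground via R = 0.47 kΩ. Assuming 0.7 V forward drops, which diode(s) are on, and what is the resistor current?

Assume both conduct. Then node N would need to be at both 11−0.7 = 10.3 V and 6.5−0.7 = 5.8 V, which is impossible.
Assume only D_A conducts: V_N = 11 − 0.7 = 10.3 V, so I_R = 10.3/0.47 = 21.9 mA.
Check D_B: its anode-to-cathode voltage is 6.5 − 10.3 = -3.8 V < 0.7 V, so it is off. The assumption is consistent.

Only D_A conducts; I_R ≈ 22 mA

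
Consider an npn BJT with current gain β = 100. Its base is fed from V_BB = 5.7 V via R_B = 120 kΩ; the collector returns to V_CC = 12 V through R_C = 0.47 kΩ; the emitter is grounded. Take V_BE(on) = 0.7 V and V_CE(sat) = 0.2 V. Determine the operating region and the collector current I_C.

Assume active. Base-emitter loop: I_B = (V_BB − V_BE)/R_B = (5.7 − 0.7)/120 = 0.0417 mA.
I_C = β·I_B = 100×0.0417 = 4.17 mA.
V_CE = V_CC − I_C·R_C = 12 − 4.17×0.47 = 10 V > V_CE(sat), so the active-region assumption holds.

active; I_C ≈ 4.2 mA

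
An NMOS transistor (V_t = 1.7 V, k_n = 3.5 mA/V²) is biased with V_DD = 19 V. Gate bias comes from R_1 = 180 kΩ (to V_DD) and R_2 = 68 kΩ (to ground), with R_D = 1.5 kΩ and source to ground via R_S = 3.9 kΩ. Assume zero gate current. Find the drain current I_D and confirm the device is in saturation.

I_D ≈ 0.73 mA

V_G = V_DD·R_2/(R_1+R_2) = 19×68/248 = 5.21 V.
Assume saturation: I_D = (k_n/2)(V_GS − V_t)² with V_GS = V_G − I_D·R_S = 5.21 − 3.9·I_D.
Substituting gives 26.6·I_D² − 48.9·I_D + 21.6 = 0, with roots I_D = 0.734 or 1.1 mA.
The root I_D = 1.1 mA gives V_GS = 0.906 V ≤ V_t, so take I_D = 0.734 mA.
Then V_GS = 2.35 V and V_DS = V_DD − I_D(R_D+R_S) = 19 − 0.734×5.4 = 15 V.
Saturation requires V_DS ≥ V_GS − V_t = 0.648 V; 15 ≥ 0.648 ✓.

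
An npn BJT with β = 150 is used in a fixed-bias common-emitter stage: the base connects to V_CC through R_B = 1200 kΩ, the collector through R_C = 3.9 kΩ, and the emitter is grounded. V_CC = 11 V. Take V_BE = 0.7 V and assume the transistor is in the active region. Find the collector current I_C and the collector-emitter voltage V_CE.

I_C ≈ 1.3 mA, V_CE ≈ 6 V

Base loop: V_CC = I_B·R_B + V_BE, so I_B = (11 − 0.7)/1200 kΩ = 0.00858 mA.
In the active region I_C = β·I_B = 150 × 0.00858 = 1.29 mA.
Collector loop: V_CE = V_CC − I_C·R_C = 11 − 1.29×3.9 = 5.98 V.
Since V_CE = 5.98 V > V_CE(sat) ≈ 0.2 V, the transistor is in the active region as assumed.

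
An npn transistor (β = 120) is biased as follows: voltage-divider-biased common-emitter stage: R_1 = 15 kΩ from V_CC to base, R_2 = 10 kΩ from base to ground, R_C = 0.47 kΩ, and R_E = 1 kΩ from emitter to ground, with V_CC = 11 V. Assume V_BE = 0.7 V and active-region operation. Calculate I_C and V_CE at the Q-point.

I_C ≈ 3.5 mA, V_CE ≈ 5.8 V

Thevenize the base divider: V_Th = V_CC·R_2/(R_1+R_2) = 11×10/25 = 4.4 V, R_Th = R_1‖R_2 = 6 kΩ.
Base-emitter loop: V_Th = I_B·R_Th + V_BE + (β+1)I_B·R_E, so I_B = (4.4 − 0.7) / (6 + 121×1) = 0.0291 mA.
I_C = β·I_B = 120×0.0291 = 3.5 mA, and I_E = (β+1)I_B = 3.53 mA.
V_CE = V_CC − I_C·R_C − I_E·R_E = 11 − 3.5×0.47 − 3.53×1 = 5.83 V.
V_CE = 5.83 V > 0.2 V confirms active-region operation.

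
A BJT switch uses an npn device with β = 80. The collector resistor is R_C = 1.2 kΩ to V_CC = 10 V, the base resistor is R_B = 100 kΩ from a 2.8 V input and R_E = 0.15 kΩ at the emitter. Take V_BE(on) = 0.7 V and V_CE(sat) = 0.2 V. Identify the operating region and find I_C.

Assume active. Base-emitter loop: I_B = (V_BB − V_BE)/(R_B + (β+1)R_E) = (2.8 − 0.7)/(100 + 81×0.15) = 0.0187 mA.
I_C = β·I_B = 80×0.0187 = 1.5 mA.
V_CE = V_CC − I_C·R_C − I_E·R_E = 10 − 1.5×1.2 − 1.52×0.15 = 7.97 V > V_CE(sat), so the active-region assumption holds.

active; I_C ≈ 1.5 mA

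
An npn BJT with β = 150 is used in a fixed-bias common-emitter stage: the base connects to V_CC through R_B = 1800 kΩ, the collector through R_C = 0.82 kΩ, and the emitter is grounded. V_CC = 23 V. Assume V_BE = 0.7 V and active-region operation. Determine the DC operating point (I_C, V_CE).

Base loop: V_CC = I_B·R_B + V_BE, so I_B = (23 − 0.7)/1800 kΩ = 0.0124 mA.
In the active region I_C = β·I_B = 150 × 0.0124 = 1.86 mA.
Collector loop: V_CE = V_CC − I_C·R_C = 23 − 1.86×0.82 = 21.5 V.
Since V_CE = 21.5 V > V_CE(sat) ≈ 0.2 V, the transistor is in the active region as assumed.

I_C ≈ 1.9 mA, V_CE ≈ 21 V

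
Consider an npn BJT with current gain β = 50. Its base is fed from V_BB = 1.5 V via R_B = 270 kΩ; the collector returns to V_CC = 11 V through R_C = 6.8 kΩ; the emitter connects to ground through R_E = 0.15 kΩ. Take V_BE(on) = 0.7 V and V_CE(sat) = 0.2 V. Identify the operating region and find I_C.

Assume active. Base-emitter loop: I_B = (V_BB − V_BE)/(R_B + (β+1)R_E) = (1.5 − 0.7)/(270 + 51×0.15) = 0.00288 mA.
I_C = β·I_B = 50×0.00288 = 0.144 mA.
V_CE = V_CC − I_C·R_C − I_E·R_E = 11 − 0.144×6.8 − 0.147×0.15 = 10 V > V_CE(sat), so the active-region assumption holds.

active; I_C ≈ 0.14 mA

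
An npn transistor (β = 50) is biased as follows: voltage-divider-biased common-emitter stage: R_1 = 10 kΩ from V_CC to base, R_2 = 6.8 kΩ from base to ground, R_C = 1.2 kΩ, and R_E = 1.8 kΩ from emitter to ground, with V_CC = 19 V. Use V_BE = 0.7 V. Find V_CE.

V_CE ≈ 7.9 V

Thevenize the base divider: V_Th = V_CC·R_2/(R_1+R_2) = 19×6.8/16.8 = 7.69 V, R_Th = R_1‖R_2 = 4.05 kΩ.
Base-emitter loop: V_Th = I_B·R_Th + V_BE + (β+1)I_B·R_E, so I_B = (7.69 − 0.7) / (4.05 + 51×1.8) = 0.0729 mA.
I_C = β·I_B = 50×0.0729 = 3.65 mA, and I_E = (β+1)I_B = 3.72 mA.
V_CE = V_CC − I_C·R_C − I_E·R_E = 19 − 3.65×1.2 − 3.72×1.8 = 7.93 V.
V_CE = 7.93 V > 0.2 V confirms active-region operation.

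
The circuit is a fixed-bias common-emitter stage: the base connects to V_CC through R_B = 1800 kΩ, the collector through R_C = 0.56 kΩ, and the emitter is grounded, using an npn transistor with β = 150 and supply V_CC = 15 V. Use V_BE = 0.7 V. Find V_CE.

Base loop: V_CC = I_B·R_B + V_BE, so I_B = (15 − 0.7)/1800 kΩ = 0.00794 mA.
In the active region I_C = β·I_B = 150 × 0.00794 = 1.19 mA.
Collector loop: V_CE = V_CC − I_C·R_C = 15 − 1.19×0.56 = 14.3 V.
Since V_CE = 14.3 V > V_CE(sat) ≈ 0.2 V, the transistor is in the active region as assumed.

V_CE ≈ 14 V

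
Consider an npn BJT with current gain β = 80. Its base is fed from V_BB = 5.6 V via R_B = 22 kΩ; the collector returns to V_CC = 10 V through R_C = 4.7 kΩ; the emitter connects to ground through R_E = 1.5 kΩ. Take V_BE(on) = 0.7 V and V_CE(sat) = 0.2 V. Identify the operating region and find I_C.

saturation; I_C ≈ 1.6 mA

Assume active: I_B = (5.6 − 0.7)/(22 + 81×1.5) = 0.0341 mA, I_C = β·I_B = 2.73 mA.
Then V_CE = 10 − 2.73×4.7 − 2.77×1.5 = -6.99 V < 0.2 V — the active assumption fails.
Re-solve with V_CE = 0.2 V. KCL at the emitter: V_E/R_E = (V_BB−0.7−V_E)/R_B + (V_CC−0.2−V_E)/R_C, giving V_E = 2.5 V.
I_C = (V_CC − 0.2 − V_E)/R_C = (9.8 − 2.5)/4.7 = 1.55 mA.
Check: I_B = (4.9 − 2.5)/22 = 0.109 mA, and β·I_B = 8.74 mA > I_C, confirming saturation.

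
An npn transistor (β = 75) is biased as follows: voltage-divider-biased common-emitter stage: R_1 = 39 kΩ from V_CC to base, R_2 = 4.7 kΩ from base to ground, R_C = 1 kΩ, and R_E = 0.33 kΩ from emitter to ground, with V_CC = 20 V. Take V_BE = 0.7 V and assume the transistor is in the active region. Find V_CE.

V_CE ≈ 15 V

Thevenize the base divider: V_Th = V_CC·R_2/(R_1+R_2) = 20×4.7/43.7 = 2.15 V, R_Th = R_1‖R_2 = 4.19 kΩ.
Base-emitter loop: V_Th = I_B·R_Th + V_BE + (β+1)I_B·R_E, so I_B = (2.15 − 0.7) / (4.19 + 76×0.33) = 0.0496 mA.
I_C = β·I_B = 75×0.0496 = 3.72 mA, and I_E = (β+1)I_B = 3.77 mA.
V_CE = V_CC − I_C·R_C − I_E·R_E = 20 − 3.72×1 − 3.77×0.33 = 15 V.
V_CE = 15 V > 0.2 V confirms active-region operation.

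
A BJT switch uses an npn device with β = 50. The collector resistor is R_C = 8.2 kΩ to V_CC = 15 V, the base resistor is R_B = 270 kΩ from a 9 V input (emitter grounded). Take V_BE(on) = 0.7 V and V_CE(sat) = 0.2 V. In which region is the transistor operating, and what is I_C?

Assume active. Base-emitter loop: I_B = (V_BB − V_BE)/R_B = (9 − 0.7)/270 = 0.0307 mA.
I_C = β·I_B = 50×0.0307 = 1.54 mA.
V_CE = V_CC − I_C·R_C = 15 − 1.54×8.2 = 2.4 V > V_CE(sat), so the active-region assumption holds.

active; I_C ≈ 1.5 mA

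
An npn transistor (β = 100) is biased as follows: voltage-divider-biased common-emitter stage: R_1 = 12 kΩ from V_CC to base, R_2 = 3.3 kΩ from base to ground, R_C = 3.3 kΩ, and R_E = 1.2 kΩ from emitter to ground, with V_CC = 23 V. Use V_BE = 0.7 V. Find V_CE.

Thevenize the base divider: V_Th = V_CC·R_2/(R_1+R_2) = 23×3.3/15.3 = 4.96 V, R_Th = R_1‖R_2 = 2.59 kΩ.
Base-emitter loop: V_Th = I_B·R_Th + V_BE + (β+1)I_B·R_E, so I_B = (4.96 − 0.7) / (2.59 + 101×1.2) = 0.0344 mA.
I_C = β·I_B = 100×0.0344 = 3.44 mA, and I_E = (β+1)I_B = 3.48 mA.
V_CE = V_CC − I_C·R_C − I_E·R_E = 23 − 3.44×3.3 − 3.48×1.2 = 7.47 V.
V_CE = 7.47 V > 0.2 V confirms active-region operation.

V_CE ≈ 7.5 V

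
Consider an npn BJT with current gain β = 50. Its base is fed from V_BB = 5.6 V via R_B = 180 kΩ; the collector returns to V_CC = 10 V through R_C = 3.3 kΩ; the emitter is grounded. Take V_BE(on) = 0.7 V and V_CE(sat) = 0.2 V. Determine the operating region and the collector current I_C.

active; I_C ≈ 1.4 mA

Assume active. Base-emitter loop: I_B = (V_BB − V_BE)/R_B = (5.6 − 0.7)/180 = 0.0272 mA.
I_C = β·I_B = 50×0.0272 = 1.36 mA.
V_CE = V_CC − I_C·R_C = 10 − 1.36×3.3 = 5.51 V > V_CE(sat), so the active-region assumption holds.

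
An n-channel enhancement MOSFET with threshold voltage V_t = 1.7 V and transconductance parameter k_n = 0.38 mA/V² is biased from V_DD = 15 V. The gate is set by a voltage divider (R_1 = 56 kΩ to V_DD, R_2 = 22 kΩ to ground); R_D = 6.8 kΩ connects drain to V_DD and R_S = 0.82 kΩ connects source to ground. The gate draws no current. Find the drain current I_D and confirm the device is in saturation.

I_D ≈ 0.72 mA

V_G = V_DD·R_2/(R_1+R_2) = 15×22/78 = 4.23 V.
Assume saturation: I_D = (k_n/2)(V_GS − V_t)² with V_GS = V_G − I_D·R_S = 4.23 − 0.82·I_D.
Substituting gives 0.128·I_D² − 1.79·I_D + 1.22 = 0, with roots I_D = 0.717 or 13.3 mA.
The root I_D = 13.3 mA gives V_GS = -6.66 V ≤ V_t, so take I_D = 0.717 mA.
Then V_GS = 3.64 V and V_DS = V_DD − I_D(R_D+R_S) = 15 − 0.717×7.62 = 9.54 V.
Saturation requires V_DS ≥ V_GS − V_t = 1.94 V; 9.54 ≥ 1.94 ✓.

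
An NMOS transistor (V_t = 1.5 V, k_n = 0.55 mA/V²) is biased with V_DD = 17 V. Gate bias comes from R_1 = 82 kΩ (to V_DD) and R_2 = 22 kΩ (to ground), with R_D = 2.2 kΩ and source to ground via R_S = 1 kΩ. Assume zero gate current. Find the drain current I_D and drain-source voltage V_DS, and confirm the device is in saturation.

I_D ≈ 0.61 mA, V_DS ≈ 15 V

V_G = V_DD·R_2/(R_1+R_2) = 17×22/104 = 3.6 V.
Assume saturation: I_D = (k_n/2)(V_GS − V_t)² with V_GS = V_G − I_D·R_S = 3.6 − 1·I_D.
Substituting gives 0.275·I_D² − 2.15·I_D + 1.21 = 0, with roots I_D = 0.609 or 7.22 mA.
The root I_D = 7.22 mA gives V_GS = -3.62 V ≤ V_t, so take I_D = 0.609 mA.
Then V_GS = 2.99 V and V_DS = V_DD − I_D(R_D+R_S) = 17 − 0.609×3.2 = 15.1 V.
Saturation requires V_DS ≥ V_GS − V_t = 1.49 V; 15.1 ≥ 1.49 ✓.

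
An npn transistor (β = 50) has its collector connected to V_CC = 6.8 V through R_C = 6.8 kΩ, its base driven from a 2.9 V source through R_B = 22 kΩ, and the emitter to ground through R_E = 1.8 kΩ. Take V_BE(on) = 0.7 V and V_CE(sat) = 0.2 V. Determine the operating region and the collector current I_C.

Assume active: I_B = (2.9 − 0.7)/(22 + 51×1.8) = 0.0193 mA, I_C = β·I_B = 0.967 mA.
Then V_CE = 6.8 − 0.967×6.8 − 0.986×1.8 = -1.55 V < 0.2 V — the active assumption fails.
Re-solve with V_CE = 0.2 V. KCL at the emitter: V_E/R_E = (V_BB−0.7−V_E)/R_B + (V_CC−0.2−V_E)/R_C, giving V_E = 1.43 V.
I_C = (V_CC − 0.2 − V_E)/R_C = (6.6 − 1.43)/6.8 = 0.76 mA.
Check: I_B = (2.2 − 1.43)/22 = 0.0349 mA, and β·I_B = 1.75 mA > I_C, confirming saturation.

saturation; I_C ≈ 0.76 mA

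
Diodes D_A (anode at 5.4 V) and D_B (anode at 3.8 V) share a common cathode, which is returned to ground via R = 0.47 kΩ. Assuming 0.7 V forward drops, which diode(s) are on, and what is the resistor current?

Assume both conduct. Then node N would need to be at both 5.4−0.7 = 4.7 V and 3.8−0.7 = 3.1 V, which is impossible.
Assume only D_A conducts: V_N = 5.4 − 0.7 = 4.7 V, so I_R = 4.7/0.47 = 10 mA.
Check D_B: its anode-to-cathode voltage is 3.8 − 4.7 = -0.9 V < 0.7 V, so it is off. The assumption is consistent.

Only D_A conducts; I_R ≈ 10 mA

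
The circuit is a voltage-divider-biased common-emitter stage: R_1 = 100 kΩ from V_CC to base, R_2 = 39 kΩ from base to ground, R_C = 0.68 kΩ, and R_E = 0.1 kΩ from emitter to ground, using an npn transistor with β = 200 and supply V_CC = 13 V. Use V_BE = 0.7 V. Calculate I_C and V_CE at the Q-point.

Thevenize the base divider: V_Th = V_CC·R_2/(R_1+R_2) = 13×39/139 = 3.65 V, R_Th = R_1‖R_2 = 28.1 kΩ.
Base-emitter loop: V_Th = I_B·R_Th + V_BE + (β+1)I_B·R_E, so I_B = (3.65 − 0.7) / (28.1 + 201×0.1) = 0.0612 mA.
I_C = β·I_B = 200×0.0612 = 12.2 mA, and I_E = (β+1)I_B = 12.3 mA.
V_CE = V_CC − I_C·R_C − I_E·R_E = 13 − 12.2×0.68 − 12.3×0.1 = 3.45 V.
V_CE = 3.45 V > 0.2 V confirms active-region operation.

I_C ≈ 12 mA, V_CE ≈ 3.4 V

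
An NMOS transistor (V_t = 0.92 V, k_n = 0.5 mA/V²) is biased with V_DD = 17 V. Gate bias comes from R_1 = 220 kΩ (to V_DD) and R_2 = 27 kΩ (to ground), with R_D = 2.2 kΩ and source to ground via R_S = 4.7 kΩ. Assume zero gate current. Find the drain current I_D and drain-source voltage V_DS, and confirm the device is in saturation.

I_D ≈ 0.08 mA, V_DS ≈ 16 V

V_G = V_DD·R_2/(R_1+R_2) = 17×27/247 = 1.86 V.
Assume saturation: I_D = (k_n/2)(V_GS − V_t)² with V_GS = V_G − I_D·R_S = 1.86 − 4.7·I_D.
Substituting gives 5.52·I_D² − 3.21·I_D + 0.22 = 0, with roots I_D = 0.0796 or 0.501 mA.
The root I_D = 0.501 mA gives V_GS = -0.495 V ≤ V_t, so take I_D = 0.0796 mA.
Then V_GS = 1.48 V and V_DS = V_DD − I_D(R_D+R_S) = 17 − 0.0796×6.9 = 16.5 V.
Saturation requires V_DS ≥ V_GS − V_t = 0.564 V; 16.5 ≥ 0.564 ✓.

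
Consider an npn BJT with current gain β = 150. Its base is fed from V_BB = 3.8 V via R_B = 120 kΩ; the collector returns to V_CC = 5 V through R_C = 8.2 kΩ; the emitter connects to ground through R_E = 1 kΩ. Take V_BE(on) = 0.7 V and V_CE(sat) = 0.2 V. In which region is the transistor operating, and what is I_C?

saturation; I_C ≈ 0.52 mA

Assume active: I_B = (3.8 − 0.7)/(120 + 151×1) = 0.0114 mA, I_C = β·I_B = 1.72 mA.
Then V_CE = 5 − 1.72×8.2 − 1.73×1 = -10.8 V < 0.2 V — the active assumption fails.
Re-solve with V_CE = 0.2 V. KCL at the emitter: V_E/R_E = (V_BB−0.7−V_E)/R_B + (V_CC−0.2−V_E)/R_C, giving V_E = 0.541 V.
I_C = (V_CC − 0.2 − V_E)/R_C = (4.8 − 0.541)/8.2 = 0.519 mA.
Check: I_B = (3.1 − 0.541)/120 = 0.0213 mA, and β·I_B = 3.2 mA > I_C, confirming saturation.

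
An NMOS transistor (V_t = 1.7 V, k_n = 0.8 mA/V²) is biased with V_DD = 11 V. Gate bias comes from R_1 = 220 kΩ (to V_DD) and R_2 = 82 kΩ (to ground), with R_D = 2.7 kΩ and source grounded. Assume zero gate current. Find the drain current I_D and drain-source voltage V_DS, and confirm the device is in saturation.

V_G = V_DD·R_2/(R_1+R_2) = 11×82/302 = 2.99 V. With the source grounded, V_GS = V_G = 2.99 V.
Assume saturation: I_D = (k_n/2)(V_GS − V_t)² = (0.8/2)×(2.99 − 1.7)² = 0.4×1.29² = 0.662 mA.
V_DS = V_DD − I_D·R_D = 11 − 0.662×2.7 = 9.21 V.
Saturation requires V_DS ≥ V_GS − V_t = 1.29 V; 9.21 ≥ 1.29 ✓.

I_D ≈ 0.66 mA, V_DS ≈ 9.2 V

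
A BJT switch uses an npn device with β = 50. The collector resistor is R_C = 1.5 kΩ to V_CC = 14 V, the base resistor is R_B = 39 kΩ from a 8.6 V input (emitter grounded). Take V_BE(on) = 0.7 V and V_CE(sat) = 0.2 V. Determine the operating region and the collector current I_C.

saturation; I_C ≈ 9.2 mA

Assume active: I_B = (8.6 − 0.7)/39 = 0.203 mA, giving I_C = β·I_B = 10.1 mA.
But then V_CE = 14 − 10.1×1.5 = -1.19 V < V_CE(sat) = 0.2 V — impossible in the active region.
So the transistor is saturated. With V_CE = 0.2 V, I_C = (V_CC − 0.2)/R_C = 13.8/1.5 = 9.2 mA.
Check: β·I_B = 10.1 mA > I_C = 9.2 mA, confirming saturation.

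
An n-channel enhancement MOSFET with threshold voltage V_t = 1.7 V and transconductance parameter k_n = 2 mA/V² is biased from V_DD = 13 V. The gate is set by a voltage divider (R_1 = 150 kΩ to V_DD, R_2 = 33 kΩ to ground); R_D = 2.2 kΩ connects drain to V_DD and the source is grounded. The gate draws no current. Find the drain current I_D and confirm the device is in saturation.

I_D ≈ 0.42 mA

V_G = V_DD·R_2/(R_1+R_2) = 13×33/183 = 2.34 V. With the source grounded, V_GS = V_G = 2.34 V.
Assume saturation: I_D = (k_n/2)(V_GS − V_t)² = (2/2)×(2.34 − 1.7)² = 1×0.644² = 0.415 mA.
V_DS = V_DD − I_D·R_D = 13 − 0.415×2.2 = 12.1 V.
Saturation requires V_DS ≥ V_GS − V_t = 0.644 V; 12.1 ≥ 0.644 ✓.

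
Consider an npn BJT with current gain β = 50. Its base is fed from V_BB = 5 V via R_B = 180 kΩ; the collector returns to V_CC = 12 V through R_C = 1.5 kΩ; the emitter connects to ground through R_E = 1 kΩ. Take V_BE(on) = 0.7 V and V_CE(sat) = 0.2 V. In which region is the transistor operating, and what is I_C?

active; I_C ≈ 0.93 mA

Assume active. Base-emitter loop: I_B = (V_BB − V_BE)/(R_B + (β+1)R_E) = (5 − 0.7)/(180 + 51×1) = 0.0186 mA.
I_C = β·I_B = 50×0.0186 = 0.931 mA.
V_CE = V_CC − I_C·R_C − I_E·R_E = 12 − 0.931×1.5 − 0.949×1 = 9.65 V > V_CE(sat), so the active-region assumption holds.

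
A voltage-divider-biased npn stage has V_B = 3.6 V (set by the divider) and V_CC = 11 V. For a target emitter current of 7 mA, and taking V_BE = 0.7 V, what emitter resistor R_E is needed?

R_E ≈ 0.41 kΩ

V_E = V_B − V_BE = 3.6 − 0.7 = 2.9 V.
R_E = V_E / I_E = 2.9 / 7 = 0.414 kΩ.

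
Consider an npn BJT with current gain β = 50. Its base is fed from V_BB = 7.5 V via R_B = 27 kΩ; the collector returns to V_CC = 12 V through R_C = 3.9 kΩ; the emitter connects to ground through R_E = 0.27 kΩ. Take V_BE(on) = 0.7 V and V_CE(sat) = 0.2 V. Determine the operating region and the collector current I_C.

Assume active: I_B = (7.5 − 0.7)/(27 + 51×0.27) = 0.167 mA, I_C = β·I_B = 8.34 mA.
Then V_CE = 12 − 8.34×3.9 − 8.51×0.27 = -22.8 V < 0.2 V — the active assumption fails.
Re-solve with V_CE = 0.2 V. KCL at the emitter: V_E/R_E = (V_BB−0.7−V_E)/R_B + (V_CC−0.2−V_E)/R_C, giving V_E = 0.82 V.
I_C = (V_CC − 0.2 − V_E)/R_C = (11.8 − 0.82)/3.9 = 2.82 mA.
Check: I_B = (6.8 − 0.82)/27 = 0.221 mA, and β·I_B = 11.1 mA > I_C, confirming saturation.

saturation; I_C ≈ 2.8 mA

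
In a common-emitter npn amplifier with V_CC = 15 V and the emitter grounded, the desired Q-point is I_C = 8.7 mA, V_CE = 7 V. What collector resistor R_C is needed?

Collector loop: V_CC = I_C·R_C + V_CE.
R_C = (V_CC − V_CE)/I_C = (15 − 7)/8.7 = 0.92 kΩ.

R_C ≈ 0.92 kΩ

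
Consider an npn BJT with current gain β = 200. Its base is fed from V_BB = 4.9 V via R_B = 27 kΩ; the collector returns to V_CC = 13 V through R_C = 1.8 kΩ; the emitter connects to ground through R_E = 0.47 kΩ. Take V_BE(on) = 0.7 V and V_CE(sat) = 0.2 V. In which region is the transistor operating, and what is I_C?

saturation; I_C ≈ 5.6 mA

Assume active: I_B = (4.9 − 0.7)/(27 + 201×0.47) = 0.0346 mA, I_C = β·I_B = 6.92 mA.
Then V_CE = 13 − 6.92×1.8 − 6.95×0.47 = -2.71 V < 0.2 V — the active assumption fails.
Re-solve with V_CE = 0.2 V. KCL at the emitter: V_E/R_E = (V_BB−0.7−V_E)/R_B + (V_CC−0.2−V_E)/R_C, giving V_E = 2.67 V.
I_C = (V_CC − 0.2 − V_E)/R_C = (12.8 − 2.67)/1.8 = 5.63 mA.
Check: I_B = (4.2 − 2.67)/27 = 0.0566 mA, and β·I_B = 11.3 mA > I_C, confirming saturation.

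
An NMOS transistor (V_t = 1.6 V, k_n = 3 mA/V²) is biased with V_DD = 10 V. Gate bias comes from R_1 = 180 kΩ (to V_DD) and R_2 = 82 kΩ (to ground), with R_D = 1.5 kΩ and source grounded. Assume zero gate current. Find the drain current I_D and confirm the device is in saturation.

I_D ≈ 3.5 mA

V_G = V_DD·R_2/(R_1+R_2) = 10×82/262 = 3.13 V. With the source grounded, V_GS = V_G = 3.13 V.
Assume saturation: I_D = (k_n/2)(V_GS − V_t)² = (3/2)×(3.13 − 1.6)² = 1.5×1.53² = 3.51 mA.
V_DS = V_DD − I_D·R_D = 10 − 3.51×1.5 = 4.73 V.
Saturation requires V_DS ≥ V_GS − V_t = 1.53 V; 4.73 ≥ 1.53 ✓.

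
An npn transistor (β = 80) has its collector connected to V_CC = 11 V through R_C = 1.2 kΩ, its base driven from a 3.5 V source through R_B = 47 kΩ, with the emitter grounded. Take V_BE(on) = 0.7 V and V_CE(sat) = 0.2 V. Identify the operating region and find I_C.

Assume active. Base-emitter loop: I_B = (V_BB − V_BE)/R_B = (3.5 − 0.7)/47 = 0.0596 mA.
I_C = β·I_B = 80×0.0596 = 4.77 mA.
V_CE = V_CC − I_C·R_C = 11 − 4.77×1.2 = 5.28 V > V_CE(sat), so the active-region assumption holds.

active; I_C ≈ 4.8 mA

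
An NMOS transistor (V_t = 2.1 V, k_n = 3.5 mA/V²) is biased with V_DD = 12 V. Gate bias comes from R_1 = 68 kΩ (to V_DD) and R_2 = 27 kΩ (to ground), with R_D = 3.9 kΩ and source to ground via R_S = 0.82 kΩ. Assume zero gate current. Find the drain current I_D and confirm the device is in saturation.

V_G = V_DD·R_2/(R_1+R_2) = 12×27/95 = 3.41 V.
Assume saturation: I_D = (k_n/2)(V_GS − V_t)² with V_GS = V_G − I_D·R_S = 3.41 − 0.82·I_D.
Substituting gives 1.18·I_D² − 4.76·I_D + 3.01 = 0, with roots I_D = 0.783 or 3.26 mA.
The root I_D = 3.26 mA gives V_GS = 0.734 V ≤ V_t, so take I_D = 0.783 mA.
Then V_GS = 2.77 V and V_DS = V_DD − I_D(R_D+R_S) = 12 − 0.783×4.72 = 8.31 V.
Saturation requires V_DS ≥ V_GS − V_t = 0.669 V; 8.31 ≥ 0.669 ✓.

I_D ≈ 0.78 mA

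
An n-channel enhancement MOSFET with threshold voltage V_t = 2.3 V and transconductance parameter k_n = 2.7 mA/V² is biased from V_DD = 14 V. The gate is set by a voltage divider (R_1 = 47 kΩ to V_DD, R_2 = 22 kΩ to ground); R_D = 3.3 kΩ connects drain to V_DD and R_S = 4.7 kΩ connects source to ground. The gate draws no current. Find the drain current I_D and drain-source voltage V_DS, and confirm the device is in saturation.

I_D ≈ 0.35 mA, V_DS ≈ 11 V

V_G = V_DD·R_2/(R_1+R_2) = 14×22/69 = 4.46 V.
Assume saturation: I_D = (k_n/2)(V_GS − V_t)² with V_GS = V_G − I_D·R_S = 4.46 − 4.7·I_D.
Substituting gives 29.8·I_D² − 28.5·I_D + 6.32 = 0, with roots I_D = 0.352 or 0.603 mA.
The root I_D = 0.603 mA gives V_GS = 1.63 V ≤ V_t, so take I_D = 0.352 mA.
Then V_GS = 2.81 V and V_DS = V_DD − I_D(R_D+R_S) = 14 − 0.352×8 = 11.2 V.
Saturation requires V_DS ≥ V_GS − V_t = 0.51 V; 11.2 ≥ 0.51 ✓.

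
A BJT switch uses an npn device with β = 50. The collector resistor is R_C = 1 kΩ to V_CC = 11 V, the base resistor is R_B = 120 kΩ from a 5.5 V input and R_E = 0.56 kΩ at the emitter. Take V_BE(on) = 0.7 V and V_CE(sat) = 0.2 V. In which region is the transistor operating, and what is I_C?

Assume active. Base-emitter loop: I_B = (V_BB − V_BE)/(R_B + (β+1)R_E) = (5.5 − 0.7)/(120 + 51×0.56) = 0.0323 mA.
I_C = β·I_B = 50×0.0323 = 1.62 mA.
V_CE = V_CC − I_C·R_C − I_E·R_E = 11 − 1.62×1 − 1.65×0.56 = 8.46 V > V_CE(sat), so the active-region assumption holds.

active; I_C ≈ 1.6 mA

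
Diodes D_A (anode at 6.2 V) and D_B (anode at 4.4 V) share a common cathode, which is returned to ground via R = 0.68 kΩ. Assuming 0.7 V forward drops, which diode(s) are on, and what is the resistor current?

Assume both conduct. Then node N would need to be at both 6.2−0.7 = 5.5 V and 4.4−0.7 = 3.7 V, which is impossible.
Assume only D_A conducts: V_N = 6.2 − 0.7 = 5.5 V, so I_R = 5.5/0.68 = 8.09 mA.
Check D_B: its anode-to-cathode voltage is 4.4 − 5.5 = -1.1 V < 0.7 V, so it is off. The assumption is consistent.

Only D_A conducts; I_R ≈ 8.1 mA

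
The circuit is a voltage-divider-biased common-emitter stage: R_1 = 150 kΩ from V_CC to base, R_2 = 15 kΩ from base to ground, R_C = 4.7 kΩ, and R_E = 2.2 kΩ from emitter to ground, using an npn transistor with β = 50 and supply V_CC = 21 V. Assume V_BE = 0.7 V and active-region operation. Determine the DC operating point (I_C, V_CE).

I_C ≈ 0.48 mA, V_CE ≈ 18 V

Thevenize the base divider: V_Th = V_CC·R_2/(R_1+R_2) = 21×15/165 = 1.91 V, R_Th = R_1‖R_2 = 13.6 kΩ.
Base-emitter loop: V_Th = I_B·R_Th + V_BE + (β+1)I_B·R_E, so I_B = (1.91 − 0.7) / (13.6 + 51×2.2) = 0.00961 mA.
I_C = β·I_B = 50×0.00961 = 0.48 mA, and I_E = (β+1)I_B = 0.49 mA.
V_CE = V_CC − I_C·R_C − I_E·R_E = 21 − 0.48×4.7 − 0.49×2.2 = 17.7 V.
V_CE = 17.7 V > 0.2 V confirms active-region operation.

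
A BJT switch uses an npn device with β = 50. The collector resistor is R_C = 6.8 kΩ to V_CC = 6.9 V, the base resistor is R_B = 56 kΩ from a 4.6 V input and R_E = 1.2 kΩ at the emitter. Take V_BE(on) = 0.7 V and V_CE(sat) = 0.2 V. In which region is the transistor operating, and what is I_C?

Assume active: I_B = (4.6 − 0.7)/(56 + 51×1.2) = 0.0333 mA, I_C = β·I_B = 1.66 mA.
Then V_CE = 6.9 − 1.66×6.8 − 1.7×1.2 = -6.45 V < 0.2 V — the active assumption fails.
Re-solve with V_CE = 0.2 V. KCL at the emitter: V_E/R_E = (V_BB−0.7−V_E)/R_B + (V_CC−0.2−V_E)/R_C, giving V_E = 1.06 V.
I_C = (V_CC − 0.2 − V_E)/R_C = (6.7 − 1.06)/6.8 = 0.83 mA.
Check: I_B = (3.9 − 1.06)/56 = 0.0508 mA, and β·I_B = 2.54 mA > I_C, confirming saturation.

saturation; I_C ≈ 0.83 mA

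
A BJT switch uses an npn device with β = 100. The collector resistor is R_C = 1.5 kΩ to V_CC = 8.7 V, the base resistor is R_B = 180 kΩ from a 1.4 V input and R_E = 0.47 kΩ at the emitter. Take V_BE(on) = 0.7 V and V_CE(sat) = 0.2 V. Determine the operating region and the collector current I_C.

active; I_C ≈ 0.31 mA

Assume active. Base-emitter loop: I_B = (V_BB − V_BE)/(R_B + (β+1)R_E) = (1.4 − 0.7)/(180 + 101×0.47) = 0.00308 mA.
I_C = β·I_B = 100×0.00308 = 0.308 mA.
V_CE = V_CC − I_C·R_C − I_E·R_E = 8.7 − 0.308×1.5 − 0.311×0.47 = 8.09 V > V_CE(sat), so the active-region assumption holds.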